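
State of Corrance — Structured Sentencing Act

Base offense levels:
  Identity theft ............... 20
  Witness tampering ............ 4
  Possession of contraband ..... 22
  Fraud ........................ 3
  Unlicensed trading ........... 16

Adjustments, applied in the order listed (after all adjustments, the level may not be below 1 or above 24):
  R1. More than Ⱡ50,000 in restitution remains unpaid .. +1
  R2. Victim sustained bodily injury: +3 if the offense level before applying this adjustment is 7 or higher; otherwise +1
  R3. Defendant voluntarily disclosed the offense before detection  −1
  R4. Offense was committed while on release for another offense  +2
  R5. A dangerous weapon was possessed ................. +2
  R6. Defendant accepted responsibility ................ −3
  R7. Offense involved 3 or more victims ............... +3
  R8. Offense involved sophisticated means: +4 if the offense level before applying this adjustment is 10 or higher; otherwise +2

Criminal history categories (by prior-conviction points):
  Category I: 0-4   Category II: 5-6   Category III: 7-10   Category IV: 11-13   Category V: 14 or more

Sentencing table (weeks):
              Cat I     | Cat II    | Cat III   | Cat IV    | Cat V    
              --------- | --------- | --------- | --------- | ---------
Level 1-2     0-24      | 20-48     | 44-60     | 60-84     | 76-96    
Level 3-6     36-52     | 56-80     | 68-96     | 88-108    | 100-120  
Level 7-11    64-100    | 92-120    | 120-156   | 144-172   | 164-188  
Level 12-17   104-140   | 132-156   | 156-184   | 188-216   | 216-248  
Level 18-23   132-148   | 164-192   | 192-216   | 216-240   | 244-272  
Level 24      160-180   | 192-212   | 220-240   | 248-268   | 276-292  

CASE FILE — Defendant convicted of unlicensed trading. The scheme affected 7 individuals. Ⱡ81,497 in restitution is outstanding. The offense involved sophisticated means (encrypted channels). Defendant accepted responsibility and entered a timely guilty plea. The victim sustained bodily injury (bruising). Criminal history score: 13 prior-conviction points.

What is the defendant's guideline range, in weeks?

Base offense level for unlicensed trading: 16.
R1 applies: 16 + 1 = 17.
R2 applies (level before this adjustment is 17 ≥ 7, so +3): 17 + 3 = 20.
R5 does not apply.
R6 applies: 20 − 3 = 17.
R7 applies: 17 + 3 = 20.
R8 applies (level before this adjustment is 20 ≥ 10, so +4): 20 + 4 = 24.
Final offense level: 24.
Criminal history: 13 prior points → Category IV (11-13).
Level 24 falls in the 24 band.
Grid: Level 24 × Category IV = 248-268 weeks.

248-268 weeks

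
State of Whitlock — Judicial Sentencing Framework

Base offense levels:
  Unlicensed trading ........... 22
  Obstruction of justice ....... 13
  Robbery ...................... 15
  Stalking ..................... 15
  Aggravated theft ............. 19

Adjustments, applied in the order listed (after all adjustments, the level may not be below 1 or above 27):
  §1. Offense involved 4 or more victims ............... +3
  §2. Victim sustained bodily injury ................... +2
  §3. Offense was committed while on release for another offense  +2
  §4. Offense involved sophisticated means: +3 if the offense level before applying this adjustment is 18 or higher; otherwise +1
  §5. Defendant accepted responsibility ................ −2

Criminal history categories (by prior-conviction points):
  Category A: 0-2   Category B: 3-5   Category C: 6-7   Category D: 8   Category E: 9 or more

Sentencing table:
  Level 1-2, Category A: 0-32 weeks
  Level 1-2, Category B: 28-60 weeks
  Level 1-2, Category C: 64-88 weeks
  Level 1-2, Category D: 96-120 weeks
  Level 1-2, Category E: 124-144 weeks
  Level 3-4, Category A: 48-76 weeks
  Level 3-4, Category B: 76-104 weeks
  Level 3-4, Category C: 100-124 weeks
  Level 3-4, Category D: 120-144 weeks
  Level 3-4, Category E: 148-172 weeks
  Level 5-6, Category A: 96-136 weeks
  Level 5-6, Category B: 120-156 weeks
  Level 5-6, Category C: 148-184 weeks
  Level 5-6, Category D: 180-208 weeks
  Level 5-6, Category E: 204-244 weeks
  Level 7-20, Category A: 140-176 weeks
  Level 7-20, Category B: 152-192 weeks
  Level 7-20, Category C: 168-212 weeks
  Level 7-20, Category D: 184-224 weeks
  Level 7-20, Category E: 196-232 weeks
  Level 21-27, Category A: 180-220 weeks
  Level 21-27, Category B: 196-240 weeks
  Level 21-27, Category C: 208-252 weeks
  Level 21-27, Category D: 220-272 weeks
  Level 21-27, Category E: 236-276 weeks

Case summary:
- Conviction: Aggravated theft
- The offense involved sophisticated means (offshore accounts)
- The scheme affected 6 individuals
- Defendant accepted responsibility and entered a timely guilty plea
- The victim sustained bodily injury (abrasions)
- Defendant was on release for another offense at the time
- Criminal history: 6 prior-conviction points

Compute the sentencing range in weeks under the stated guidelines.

208-252 weeks

Base offense level for aggravated theft: 19.
§1 applies: 19 + 3 = 22.
§2 applies: 22 + 2 = 24.
§3 applies: 24 + 2 = 26.
§4 applies (level before this adjustment is 26 ≥ 18, so +3): 26 + 3 = 29.
§5 applies: 29 − 2 = 27.
Final offense level: 27.
Criminal history: 6 prior points → Category C (6-7).
Level 27 falls in the 21-27 band.
Grid: Level 21-27 × Category C = 208-252 weeks.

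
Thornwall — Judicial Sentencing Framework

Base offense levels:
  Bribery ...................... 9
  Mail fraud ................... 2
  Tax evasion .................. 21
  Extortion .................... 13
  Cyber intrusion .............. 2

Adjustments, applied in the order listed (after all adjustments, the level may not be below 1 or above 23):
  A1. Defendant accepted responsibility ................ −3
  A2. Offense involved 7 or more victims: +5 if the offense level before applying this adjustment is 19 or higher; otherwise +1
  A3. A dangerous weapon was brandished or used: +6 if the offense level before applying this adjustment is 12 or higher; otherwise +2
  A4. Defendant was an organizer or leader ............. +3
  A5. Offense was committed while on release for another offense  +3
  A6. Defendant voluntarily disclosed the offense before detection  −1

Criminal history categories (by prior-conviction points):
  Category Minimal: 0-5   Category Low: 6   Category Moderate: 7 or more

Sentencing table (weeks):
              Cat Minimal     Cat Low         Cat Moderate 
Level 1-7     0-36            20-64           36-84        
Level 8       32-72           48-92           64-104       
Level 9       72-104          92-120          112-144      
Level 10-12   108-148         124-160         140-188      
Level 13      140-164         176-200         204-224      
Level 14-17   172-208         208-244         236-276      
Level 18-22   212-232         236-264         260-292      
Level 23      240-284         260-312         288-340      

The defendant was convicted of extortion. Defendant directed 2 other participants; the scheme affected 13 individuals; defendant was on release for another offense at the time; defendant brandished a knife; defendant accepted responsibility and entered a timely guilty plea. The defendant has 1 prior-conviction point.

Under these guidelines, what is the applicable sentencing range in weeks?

212-232 weeks

Base offense level for extortion: 13.
A1 applies: 13 − 3 = 10.
A2 applies (level before this adjustment is 10 < 19, so +1): 10 + 1 = 11.
A3 applies (level before this adjustment is 11 < 12, so +2): 11 + 2 = 13.
A4 applies: 13 + 3 = 16.
A5 applies: 16 + 3 = 19.
A6 does not apply.
Final offense level: 19.
Criminal history: 1 prior point → Category Minimal (0-5).
Level 19 falls in the 18-22 band.
Grid: Level 18-22 × Category Minimal = 212-232 weeks.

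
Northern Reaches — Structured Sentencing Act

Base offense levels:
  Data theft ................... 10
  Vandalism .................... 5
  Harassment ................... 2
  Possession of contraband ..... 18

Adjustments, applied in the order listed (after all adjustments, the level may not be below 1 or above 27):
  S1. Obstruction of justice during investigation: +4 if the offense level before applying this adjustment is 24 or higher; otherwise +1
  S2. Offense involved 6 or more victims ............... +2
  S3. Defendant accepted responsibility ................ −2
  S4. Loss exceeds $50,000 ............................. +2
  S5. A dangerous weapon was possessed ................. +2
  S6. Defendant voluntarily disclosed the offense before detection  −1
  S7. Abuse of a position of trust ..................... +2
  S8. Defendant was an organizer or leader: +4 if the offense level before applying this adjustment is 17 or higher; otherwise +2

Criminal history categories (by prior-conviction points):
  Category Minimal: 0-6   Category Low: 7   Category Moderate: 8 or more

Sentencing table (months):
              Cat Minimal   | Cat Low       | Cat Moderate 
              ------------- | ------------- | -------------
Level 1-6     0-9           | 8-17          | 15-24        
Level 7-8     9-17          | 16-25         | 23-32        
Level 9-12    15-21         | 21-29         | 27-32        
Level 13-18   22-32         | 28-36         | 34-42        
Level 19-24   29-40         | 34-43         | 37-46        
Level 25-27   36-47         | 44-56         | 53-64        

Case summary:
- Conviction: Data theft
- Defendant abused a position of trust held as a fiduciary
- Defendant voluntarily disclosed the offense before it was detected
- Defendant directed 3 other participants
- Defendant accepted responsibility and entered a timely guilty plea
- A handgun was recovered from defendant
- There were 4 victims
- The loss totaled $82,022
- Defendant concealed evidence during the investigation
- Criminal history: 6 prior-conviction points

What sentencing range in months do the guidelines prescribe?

Base offense level for data theft: 10.
S1 applies (level before this adjustment is 10 < 24, so +1): 10 + 1 = 11.
S2 does not apply.
S3 applies: 11 − 2 = 9.
S4 applies: 9 + 2 = 11.
S5 applies: 11 + 2 = 13.
S6 applies: 13 − 1 = 12.
S7 applies: 12 + 2 = 14.
S8 applies (level before this adjustment is 14 < 17, so +2): 14 + 2 = 16.
Final offense level: 16.
Criminal history: 6 prior points → Category Minimal (0-6).
Level 16 falls in the 13-18 band.
Grid: Level 13-18 × Category Minimal = 22-32 months.

22-32 months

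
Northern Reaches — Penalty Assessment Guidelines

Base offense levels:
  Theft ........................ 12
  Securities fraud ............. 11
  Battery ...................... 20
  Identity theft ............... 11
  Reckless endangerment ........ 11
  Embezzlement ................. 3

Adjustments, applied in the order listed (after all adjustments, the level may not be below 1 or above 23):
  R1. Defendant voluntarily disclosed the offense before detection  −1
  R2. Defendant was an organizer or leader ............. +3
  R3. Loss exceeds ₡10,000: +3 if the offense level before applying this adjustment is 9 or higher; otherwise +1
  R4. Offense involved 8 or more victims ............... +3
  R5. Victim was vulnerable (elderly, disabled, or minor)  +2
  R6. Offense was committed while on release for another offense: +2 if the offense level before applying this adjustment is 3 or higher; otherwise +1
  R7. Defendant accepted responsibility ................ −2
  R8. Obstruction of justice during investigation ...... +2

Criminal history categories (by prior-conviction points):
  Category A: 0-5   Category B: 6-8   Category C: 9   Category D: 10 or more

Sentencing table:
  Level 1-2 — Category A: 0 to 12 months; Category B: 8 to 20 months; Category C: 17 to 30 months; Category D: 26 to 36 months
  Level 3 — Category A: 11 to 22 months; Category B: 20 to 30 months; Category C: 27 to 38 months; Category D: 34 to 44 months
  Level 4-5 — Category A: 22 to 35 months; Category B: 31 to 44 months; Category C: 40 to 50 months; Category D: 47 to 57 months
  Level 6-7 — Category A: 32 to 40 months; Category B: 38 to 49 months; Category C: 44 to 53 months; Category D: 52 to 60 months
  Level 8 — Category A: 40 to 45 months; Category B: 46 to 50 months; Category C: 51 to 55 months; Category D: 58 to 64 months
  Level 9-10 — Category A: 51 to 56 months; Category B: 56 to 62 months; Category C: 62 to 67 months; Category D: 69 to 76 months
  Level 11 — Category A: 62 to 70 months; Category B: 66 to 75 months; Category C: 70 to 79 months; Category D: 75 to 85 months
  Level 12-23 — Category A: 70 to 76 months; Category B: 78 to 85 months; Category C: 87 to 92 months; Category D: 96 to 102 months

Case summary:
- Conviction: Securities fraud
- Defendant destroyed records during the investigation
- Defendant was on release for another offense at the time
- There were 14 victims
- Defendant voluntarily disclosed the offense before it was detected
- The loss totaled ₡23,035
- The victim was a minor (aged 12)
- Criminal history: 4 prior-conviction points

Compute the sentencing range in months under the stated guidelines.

70-76 months

Base offense level for securities fraud: 11.
R1 applies: 11 − 1 = 10.
R2 does not apply.
R3 applies (level before this adjustment is 10 ≥ 9, so +3): 10 + 3 = 13.
R4 applies: 13 + 3 = 16.
R5 applies: 16 + 2 = 18.
R6 applies (level before this adjustment is 18 ≥ 3, so +2): 18 + 2 = 20.
R7 does not apply.
R8 applies: 20 + 2 = 22.
Final offense level: 22.
Criminal history: 4 prior points → Category A (0-5).
Level 22 falls in the 12-23 band.
Grid: Level 12-23 × Category A = 70-76 months.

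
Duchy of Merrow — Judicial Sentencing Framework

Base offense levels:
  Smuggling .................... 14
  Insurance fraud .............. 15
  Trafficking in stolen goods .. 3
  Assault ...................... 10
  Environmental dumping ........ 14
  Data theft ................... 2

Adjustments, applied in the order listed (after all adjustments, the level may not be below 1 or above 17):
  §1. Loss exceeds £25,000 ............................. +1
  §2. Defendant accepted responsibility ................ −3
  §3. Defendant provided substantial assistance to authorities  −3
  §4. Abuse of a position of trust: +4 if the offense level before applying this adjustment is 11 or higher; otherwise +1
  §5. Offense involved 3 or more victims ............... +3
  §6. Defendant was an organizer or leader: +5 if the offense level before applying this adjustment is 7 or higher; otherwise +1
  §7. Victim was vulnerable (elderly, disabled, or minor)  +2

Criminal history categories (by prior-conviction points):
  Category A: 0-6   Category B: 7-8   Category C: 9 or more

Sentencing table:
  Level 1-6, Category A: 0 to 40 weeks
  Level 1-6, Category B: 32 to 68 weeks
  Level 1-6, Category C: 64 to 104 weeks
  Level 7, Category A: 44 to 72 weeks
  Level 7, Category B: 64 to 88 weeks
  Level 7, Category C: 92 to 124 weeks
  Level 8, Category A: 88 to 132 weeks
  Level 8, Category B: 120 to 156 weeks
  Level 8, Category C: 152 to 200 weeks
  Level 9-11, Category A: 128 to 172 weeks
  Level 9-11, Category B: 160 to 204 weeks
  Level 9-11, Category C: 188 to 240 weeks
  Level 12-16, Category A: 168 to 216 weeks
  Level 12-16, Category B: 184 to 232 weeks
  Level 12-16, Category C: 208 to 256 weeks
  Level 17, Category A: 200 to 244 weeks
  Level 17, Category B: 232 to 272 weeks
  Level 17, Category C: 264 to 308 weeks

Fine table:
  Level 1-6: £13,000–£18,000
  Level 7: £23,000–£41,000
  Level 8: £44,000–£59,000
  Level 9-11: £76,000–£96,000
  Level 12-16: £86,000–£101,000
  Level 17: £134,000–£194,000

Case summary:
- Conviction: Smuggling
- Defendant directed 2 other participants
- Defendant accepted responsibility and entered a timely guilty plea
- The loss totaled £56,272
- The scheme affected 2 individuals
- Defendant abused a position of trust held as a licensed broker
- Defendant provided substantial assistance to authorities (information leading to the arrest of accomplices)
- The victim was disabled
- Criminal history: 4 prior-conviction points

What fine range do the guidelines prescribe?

£134,000–£194,000

Base offense level for smuggling: 14.
§1 applies: 14 + 1 = 15.
§2 applies: 15 − 3 = 12.
§3 applies: 12 − 3 = 9.
§4 applies (level before this adjustment is 9 < 11, so +1): 9 + 1 = 10.
§6 applies (level before this adjustment is 10 ≥ 7, so +5): 10 + 5 = 15.
§7 applies: 15 + 2 = 17.
Final offense level: 17.
Level 17 falls in the 17 band.
Fine table: Level 17 → £134,000–£194,000.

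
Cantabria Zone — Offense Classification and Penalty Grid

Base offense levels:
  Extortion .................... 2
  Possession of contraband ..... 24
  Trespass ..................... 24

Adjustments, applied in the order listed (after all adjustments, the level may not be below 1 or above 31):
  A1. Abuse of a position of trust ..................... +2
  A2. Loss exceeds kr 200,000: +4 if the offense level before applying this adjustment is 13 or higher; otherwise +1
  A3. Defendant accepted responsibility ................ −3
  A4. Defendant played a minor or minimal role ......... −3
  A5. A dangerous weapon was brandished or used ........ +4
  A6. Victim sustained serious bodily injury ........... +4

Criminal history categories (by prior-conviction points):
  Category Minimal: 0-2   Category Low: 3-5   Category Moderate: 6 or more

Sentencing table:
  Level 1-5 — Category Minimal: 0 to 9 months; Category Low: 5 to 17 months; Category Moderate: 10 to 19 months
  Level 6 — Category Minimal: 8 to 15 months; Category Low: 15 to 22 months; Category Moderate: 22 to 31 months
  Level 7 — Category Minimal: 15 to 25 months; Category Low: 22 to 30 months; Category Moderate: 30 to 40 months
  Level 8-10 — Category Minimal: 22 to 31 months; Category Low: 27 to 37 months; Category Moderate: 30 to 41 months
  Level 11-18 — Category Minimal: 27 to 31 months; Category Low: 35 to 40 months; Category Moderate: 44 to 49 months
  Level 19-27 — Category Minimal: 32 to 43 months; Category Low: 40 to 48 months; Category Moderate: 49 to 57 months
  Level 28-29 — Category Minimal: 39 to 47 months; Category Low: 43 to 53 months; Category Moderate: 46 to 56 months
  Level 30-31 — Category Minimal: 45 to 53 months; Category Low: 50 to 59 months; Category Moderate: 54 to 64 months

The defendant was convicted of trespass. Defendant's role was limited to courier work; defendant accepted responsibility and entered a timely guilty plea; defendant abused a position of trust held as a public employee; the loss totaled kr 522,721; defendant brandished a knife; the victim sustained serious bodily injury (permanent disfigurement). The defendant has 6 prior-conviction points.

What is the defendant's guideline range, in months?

54-64 months

Base offense level for trespass: 24.
A1 applies: 24 + 2 = 26.
A2 applies (level before this adjustment is 26 ≥ 13, so +4): 26 + 4 = 30.
A3 applies: 30 − 3 = 27.
A4 applies: 27 − 3 = 24.
A5 applies: 24 + 4 = 28.
A6 applies: 28 + 4 = 32.
Level 32 exceeds the maximum of 31; capped at 31.
Final offense level: 31.
Criminal history: 6 prior points → Category Moderate (6+).
Level 31 falls in the 30-31 band.
Grid: Level 30-31 × Category Moderate = 54-64 months.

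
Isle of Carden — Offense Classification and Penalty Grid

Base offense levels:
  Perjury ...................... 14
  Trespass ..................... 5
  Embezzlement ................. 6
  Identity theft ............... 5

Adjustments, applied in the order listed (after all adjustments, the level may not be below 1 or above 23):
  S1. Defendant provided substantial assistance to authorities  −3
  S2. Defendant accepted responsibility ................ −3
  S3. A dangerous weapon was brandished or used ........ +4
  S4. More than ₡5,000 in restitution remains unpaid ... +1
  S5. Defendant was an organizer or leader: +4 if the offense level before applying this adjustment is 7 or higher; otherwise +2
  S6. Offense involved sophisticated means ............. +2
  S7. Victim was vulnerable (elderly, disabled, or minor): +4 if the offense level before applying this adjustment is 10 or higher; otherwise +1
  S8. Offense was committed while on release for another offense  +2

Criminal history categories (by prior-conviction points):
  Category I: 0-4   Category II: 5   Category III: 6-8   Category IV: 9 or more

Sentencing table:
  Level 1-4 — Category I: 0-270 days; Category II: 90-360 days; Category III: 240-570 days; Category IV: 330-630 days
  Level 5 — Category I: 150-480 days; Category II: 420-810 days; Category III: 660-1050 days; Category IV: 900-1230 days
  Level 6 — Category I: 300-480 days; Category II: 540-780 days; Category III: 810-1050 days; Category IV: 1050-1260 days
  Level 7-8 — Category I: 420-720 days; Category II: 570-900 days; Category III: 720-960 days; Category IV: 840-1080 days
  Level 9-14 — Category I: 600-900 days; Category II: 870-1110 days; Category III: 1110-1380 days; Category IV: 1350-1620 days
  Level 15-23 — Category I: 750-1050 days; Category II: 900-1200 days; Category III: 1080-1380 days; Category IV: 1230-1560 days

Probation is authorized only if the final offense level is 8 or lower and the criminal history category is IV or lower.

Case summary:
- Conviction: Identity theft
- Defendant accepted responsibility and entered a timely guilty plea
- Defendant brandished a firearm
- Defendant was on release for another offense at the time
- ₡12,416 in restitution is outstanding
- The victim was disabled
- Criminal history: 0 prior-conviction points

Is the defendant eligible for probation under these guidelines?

No

Base offense level for identity theft: 5.
S1 does not apply.
S2 applies: 5 − 3 = 2.
S3 applies: 2 + 4 = 6.
S4 applies: 6 + 1 = 7.
S5 does not apply.
S7 applies (level before this adjustment is 7 < 10, so +1): 7 + 1 = 8.
S8 applies: 8 + 2 = 10.
Final offense level: 10.
Criminal history: 0 prior points → Category I (0-4).
Level 10 falls in the 9-14 band.
Grid: Level 9-14 × Category I = 600-900 days.
Probation check: level 10 > 8 and category I ≤ IV → not eligible.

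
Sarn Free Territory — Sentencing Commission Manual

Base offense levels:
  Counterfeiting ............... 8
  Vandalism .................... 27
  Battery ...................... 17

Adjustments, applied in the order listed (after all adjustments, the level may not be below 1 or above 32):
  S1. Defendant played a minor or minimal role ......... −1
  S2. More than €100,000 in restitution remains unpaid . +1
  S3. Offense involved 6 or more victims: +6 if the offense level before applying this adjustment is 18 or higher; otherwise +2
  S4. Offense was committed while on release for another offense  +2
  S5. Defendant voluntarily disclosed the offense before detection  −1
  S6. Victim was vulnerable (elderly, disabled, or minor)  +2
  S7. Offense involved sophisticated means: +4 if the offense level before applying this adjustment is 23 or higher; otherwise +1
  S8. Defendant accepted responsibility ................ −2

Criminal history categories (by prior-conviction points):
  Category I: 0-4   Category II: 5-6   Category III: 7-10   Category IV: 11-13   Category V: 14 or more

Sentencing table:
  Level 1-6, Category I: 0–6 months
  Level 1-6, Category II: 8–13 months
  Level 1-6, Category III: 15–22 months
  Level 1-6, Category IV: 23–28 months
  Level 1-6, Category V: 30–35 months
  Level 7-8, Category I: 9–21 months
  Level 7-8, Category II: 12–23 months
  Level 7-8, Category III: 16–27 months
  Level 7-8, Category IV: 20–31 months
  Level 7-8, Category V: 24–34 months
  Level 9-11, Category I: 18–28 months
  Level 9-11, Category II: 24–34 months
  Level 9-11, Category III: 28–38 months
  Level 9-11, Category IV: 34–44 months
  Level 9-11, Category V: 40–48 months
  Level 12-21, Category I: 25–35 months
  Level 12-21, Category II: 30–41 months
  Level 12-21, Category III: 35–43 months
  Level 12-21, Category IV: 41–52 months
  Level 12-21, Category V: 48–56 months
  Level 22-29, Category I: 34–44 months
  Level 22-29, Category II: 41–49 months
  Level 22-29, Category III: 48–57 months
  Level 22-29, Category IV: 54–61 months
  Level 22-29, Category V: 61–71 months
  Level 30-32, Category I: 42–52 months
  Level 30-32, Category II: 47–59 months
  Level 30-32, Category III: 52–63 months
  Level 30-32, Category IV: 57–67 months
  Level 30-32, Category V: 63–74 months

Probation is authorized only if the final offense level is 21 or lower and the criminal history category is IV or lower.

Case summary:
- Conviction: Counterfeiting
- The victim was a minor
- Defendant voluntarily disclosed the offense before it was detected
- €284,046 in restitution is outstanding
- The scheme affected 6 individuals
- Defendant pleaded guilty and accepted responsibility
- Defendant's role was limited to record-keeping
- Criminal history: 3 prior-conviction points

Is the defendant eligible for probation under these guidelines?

Base offense level for counterfeiting: 8.
S1 applies: 8 − 1 = 7.
S2 applies: 7 + 1 = 8.
S3 applies (level before this adjustment is 8 < 18, so +2): 8 + 2 = 10.
S5 applies: 10 − 1 = 9.
S6 applies: 9 + 2 = 11.
S8 applies: 11 − 2 = 9.
Final offense level: 9.
Criminal history: 3 prior points → Category I (0-4).
Level 9 falls in the 9-11 band.
Grid: Level 9-11 × Category I = 18-28 months.
Probation check: level 9 ≤ 21 and category I ≤ IV → eligible.

Yes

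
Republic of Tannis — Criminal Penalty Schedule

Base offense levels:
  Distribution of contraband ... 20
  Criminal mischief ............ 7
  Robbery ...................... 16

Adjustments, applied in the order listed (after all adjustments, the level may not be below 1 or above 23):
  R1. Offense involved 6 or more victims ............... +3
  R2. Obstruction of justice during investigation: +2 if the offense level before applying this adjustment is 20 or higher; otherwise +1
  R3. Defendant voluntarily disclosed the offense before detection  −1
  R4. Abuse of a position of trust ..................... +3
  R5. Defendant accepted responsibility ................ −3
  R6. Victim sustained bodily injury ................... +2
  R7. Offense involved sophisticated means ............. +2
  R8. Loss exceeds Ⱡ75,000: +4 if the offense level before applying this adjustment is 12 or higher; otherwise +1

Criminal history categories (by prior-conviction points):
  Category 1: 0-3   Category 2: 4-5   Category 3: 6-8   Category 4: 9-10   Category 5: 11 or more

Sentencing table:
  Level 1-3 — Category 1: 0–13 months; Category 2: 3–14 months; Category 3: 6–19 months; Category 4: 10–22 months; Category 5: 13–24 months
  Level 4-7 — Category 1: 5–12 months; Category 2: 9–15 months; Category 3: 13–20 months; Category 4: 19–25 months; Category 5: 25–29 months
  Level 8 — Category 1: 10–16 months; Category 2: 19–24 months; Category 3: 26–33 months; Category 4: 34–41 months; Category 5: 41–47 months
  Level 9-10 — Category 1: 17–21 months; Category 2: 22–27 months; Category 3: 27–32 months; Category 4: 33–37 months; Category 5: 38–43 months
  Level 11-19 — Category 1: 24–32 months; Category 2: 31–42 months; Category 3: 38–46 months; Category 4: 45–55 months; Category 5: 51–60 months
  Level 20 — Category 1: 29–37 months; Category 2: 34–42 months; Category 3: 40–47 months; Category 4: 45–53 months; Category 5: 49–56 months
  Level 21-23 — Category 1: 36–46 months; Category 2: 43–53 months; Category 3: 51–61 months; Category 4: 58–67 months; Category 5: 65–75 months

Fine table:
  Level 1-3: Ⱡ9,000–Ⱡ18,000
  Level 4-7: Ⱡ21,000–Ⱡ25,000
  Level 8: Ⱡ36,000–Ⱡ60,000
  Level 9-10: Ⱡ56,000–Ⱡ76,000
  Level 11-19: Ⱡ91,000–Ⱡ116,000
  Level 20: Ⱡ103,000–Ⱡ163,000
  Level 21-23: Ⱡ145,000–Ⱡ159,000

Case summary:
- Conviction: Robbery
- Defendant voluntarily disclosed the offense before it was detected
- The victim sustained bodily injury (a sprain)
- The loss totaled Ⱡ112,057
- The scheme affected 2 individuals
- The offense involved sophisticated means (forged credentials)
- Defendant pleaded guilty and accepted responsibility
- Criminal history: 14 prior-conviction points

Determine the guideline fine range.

Base offense level for robbery: 16.
R3 applies: 16 − 1 = 15.
R5 applies: 15 − 3 = 12.
R6 applies: 12 + 2 = 14.
R7 applies: 14 + 2 = 16.
R8 applies (level before this adjustment is 16 ≥ 12, so +4): 16 + 4 = 20.
Final offense level: 20.
Level 20 falls in the 20 band.
Fine table: Level 20 → Ⱡ103,000–Ⱡ163,000.

Ⱡ103,000–Ⱡ163,000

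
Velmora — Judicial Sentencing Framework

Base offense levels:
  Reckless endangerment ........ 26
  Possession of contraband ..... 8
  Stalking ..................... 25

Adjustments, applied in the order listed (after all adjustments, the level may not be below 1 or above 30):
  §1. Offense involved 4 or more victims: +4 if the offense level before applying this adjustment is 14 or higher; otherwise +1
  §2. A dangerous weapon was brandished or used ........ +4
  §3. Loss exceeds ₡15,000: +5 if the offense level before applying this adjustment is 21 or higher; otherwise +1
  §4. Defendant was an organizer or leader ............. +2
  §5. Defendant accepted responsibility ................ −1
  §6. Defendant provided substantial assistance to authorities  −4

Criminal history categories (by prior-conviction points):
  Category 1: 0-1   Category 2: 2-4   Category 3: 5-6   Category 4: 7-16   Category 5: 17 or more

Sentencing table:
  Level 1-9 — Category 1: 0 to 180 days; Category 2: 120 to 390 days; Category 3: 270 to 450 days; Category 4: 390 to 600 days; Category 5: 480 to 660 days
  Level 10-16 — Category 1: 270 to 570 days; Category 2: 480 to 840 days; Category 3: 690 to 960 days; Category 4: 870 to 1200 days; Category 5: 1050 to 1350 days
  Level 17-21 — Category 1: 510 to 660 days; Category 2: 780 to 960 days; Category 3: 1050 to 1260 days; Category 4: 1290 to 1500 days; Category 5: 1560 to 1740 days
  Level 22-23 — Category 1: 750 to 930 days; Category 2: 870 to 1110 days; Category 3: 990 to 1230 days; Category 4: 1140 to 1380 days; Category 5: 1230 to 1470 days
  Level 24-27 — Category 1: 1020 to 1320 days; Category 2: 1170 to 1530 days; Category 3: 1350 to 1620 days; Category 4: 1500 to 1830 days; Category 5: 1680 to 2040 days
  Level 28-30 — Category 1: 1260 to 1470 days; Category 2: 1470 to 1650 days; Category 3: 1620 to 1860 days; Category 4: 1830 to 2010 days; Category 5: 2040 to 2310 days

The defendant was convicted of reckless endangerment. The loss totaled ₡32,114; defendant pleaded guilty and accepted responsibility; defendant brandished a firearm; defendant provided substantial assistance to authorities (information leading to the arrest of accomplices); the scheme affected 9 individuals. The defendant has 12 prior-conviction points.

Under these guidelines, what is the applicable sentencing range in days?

1830-2010 days

Base offense level for reckless endangerment: 26.
§1 applies (level before this adjustment is 26 ≥ 14, so +4): 26 + 4 = 30.
§2 applies: 30 + 4 = 34.
§3 applies (level before this adjustment is 34 ≥ 21, so +5): 34 + 5 = 39.
§4 does not apply.
§5 applies: 39 − 1 = 38.
§6 applies: 38 − 4 = 34.
Level 34 exceeds the maximum of 30; capped at 30.
Final offense level: 30.
Criminal history: 12 prior points → Category 4 (7-16).
Level 30 falls in the 28-30 band.
Grid: Level 28-30 × Category 4 = 1830-2010 days.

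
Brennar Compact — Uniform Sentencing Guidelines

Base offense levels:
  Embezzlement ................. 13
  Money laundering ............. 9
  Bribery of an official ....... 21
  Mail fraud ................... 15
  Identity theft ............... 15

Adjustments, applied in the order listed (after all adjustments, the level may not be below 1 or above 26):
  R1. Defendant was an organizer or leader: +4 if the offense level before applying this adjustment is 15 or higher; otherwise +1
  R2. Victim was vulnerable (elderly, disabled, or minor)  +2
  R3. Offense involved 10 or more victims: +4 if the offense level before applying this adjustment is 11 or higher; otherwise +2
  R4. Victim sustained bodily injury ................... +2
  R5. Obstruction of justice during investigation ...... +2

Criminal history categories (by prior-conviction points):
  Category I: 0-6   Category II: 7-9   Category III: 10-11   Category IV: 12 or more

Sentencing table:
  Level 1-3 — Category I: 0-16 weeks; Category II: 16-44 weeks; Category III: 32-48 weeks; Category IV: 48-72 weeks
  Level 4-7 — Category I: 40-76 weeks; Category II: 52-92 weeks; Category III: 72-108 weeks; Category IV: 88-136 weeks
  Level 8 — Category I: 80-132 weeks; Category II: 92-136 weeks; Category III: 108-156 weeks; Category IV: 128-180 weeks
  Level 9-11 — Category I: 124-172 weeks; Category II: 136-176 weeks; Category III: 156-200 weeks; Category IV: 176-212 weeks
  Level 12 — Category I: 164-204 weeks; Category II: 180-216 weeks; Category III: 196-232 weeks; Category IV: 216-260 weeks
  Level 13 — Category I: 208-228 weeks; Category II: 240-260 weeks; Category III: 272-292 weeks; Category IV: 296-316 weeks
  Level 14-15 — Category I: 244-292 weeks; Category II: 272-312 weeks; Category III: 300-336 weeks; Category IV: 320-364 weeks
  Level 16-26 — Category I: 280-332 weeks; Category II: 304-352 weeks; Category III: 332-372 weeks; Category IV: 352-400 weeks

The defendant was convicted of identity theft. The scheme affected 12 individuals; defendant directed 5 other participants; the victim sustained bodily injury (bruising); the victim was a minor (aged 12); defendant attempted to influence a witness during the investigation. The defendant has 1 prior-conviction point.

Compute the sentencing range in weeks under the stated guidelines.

280-332 weeks

Base offense level for identity theft: 15.
R1 applies (level before this adjustment is 15 ≥ 15, so +4): 15 + 4 = 19.
R2 applies: 19 + 2 = 21.
R3 applies (level before this adjustment is 21 ≥ 11, so +4): 21 + 4 = 25.
R4 applies: 25 + 2 = 27.
R5 applies: 27 + 2 = 29.
Level 29 exceeds the maximum of 26; capped at 26.
Final offense level: 26.
Criminal history: 1 prior point → Category I (0-6).
Level 26 falls in the 16-26 band.
Grid: Level 16-26 × Category I = 280-332 weeks.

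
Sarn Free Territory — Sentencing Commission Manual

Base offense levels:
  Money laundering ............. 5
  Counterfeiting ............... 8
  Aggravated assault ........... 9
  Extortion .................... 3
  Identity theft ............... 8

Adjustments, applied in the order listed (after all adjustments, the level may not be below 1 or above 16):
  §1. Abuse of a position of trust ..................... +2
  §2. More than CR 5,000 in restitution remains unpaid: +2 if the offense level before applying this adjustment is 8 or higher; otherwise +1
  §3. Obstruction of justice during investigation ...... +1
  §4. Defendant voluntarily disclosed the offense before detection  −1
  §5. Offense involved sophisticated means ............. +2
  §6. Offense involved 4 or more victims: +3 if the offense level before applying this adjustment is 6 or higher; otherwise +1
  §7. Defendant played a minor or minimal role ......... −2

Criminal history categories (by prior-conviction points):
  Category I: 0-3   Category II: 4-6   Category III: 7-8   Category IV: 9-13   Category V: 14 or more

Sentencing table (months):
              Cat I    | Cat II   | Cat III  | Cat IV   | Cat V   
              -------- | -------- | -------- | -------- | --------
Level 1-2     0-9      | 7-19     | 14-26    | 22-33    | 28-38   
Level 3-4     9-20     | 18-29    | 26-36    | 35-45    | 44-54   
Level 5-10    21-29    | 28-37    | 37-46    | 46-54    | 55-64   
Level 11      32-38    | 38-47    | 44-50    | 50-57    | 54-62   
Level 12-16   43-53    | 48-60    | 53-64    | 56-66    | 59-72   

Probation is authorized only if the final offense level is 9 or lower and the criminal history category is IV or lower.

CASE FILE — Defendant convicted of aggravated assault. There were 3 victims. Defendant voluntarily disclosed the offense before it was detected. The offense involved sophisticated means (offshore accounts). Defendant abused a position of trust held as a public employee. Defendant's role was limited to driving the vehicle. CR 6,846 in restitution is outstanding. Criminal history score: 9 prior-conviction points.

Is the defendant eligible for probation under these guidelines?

Base offense level for aggravated assault: 9.
§1 applies: 9 + 2 = 11.
§2 applies (level before this adjustment is 11 ≥ 8, so +2): 11 + 2 = 13.
§4 applies: 13 − 1 = 12.
§5 applies: 12 + 2 = 14.
§7 applies: 14 − 2 = 12.
Final offense level: 12.
Criminal history: 9 prior points → Category IV (9-13).
Level 12 falls in the 12-16 band.
Grid: Level 12-16 × Category IV = 56-66 months.
Probation check: level 12 > 9 and category IV ≤ IV → not eligible.

No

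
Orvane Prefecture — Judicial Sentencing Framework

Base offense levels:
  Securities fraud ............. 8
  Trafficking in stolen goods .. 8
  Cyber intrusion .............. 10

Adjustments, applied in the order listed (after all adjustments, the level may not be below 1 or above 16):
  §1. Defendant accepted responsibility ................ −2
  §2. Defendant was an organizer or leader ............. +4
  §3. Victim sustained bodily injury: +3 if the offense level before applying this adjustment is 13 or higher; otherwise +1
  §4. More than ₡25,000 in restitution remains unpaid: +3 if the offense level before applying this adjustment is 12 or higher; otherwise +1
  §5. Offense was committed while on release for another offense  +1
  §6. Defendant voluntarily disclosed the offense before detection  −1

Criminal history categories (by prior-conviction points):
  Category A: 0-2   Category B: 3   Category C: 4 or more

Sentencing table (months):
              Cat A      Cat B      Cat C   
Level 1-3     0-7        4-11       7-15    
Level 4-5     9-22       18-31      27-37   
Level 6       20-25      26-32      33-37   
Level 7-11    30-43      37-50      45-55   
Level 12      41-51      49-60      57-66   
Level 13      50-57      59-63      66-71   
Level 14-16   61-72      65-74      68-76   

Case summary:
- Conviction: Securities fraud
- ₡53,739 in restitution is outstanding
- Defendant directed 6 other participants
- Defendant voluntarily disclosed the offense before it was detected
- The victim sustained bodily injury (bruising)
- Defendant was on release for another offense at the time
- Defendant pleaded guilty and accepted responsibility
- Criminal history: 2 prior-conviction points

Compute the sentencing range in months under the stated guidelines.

41-51 months

Base offense level for securities fraud: 8.
§1 applies: 8 − 2 = 6.
§2 applies: 6 + 4 = 10.
§3 applies (level before this adjustment is 10 < 13, so +1): 10 + 1 = 11.
§4 applies (level before this adjustment is 11 < 12, so +1): 11 + 1 = 12.
§5 applies: 12 + 1 = 13.
§6 applies: 13 − 1 = 12.
Final offense level: 12.
Criminal history: 2 prior points → Category A (0-2).
Level 12 falls in the 12 band.
Grid: Level 12 × Category A = 41-51 months.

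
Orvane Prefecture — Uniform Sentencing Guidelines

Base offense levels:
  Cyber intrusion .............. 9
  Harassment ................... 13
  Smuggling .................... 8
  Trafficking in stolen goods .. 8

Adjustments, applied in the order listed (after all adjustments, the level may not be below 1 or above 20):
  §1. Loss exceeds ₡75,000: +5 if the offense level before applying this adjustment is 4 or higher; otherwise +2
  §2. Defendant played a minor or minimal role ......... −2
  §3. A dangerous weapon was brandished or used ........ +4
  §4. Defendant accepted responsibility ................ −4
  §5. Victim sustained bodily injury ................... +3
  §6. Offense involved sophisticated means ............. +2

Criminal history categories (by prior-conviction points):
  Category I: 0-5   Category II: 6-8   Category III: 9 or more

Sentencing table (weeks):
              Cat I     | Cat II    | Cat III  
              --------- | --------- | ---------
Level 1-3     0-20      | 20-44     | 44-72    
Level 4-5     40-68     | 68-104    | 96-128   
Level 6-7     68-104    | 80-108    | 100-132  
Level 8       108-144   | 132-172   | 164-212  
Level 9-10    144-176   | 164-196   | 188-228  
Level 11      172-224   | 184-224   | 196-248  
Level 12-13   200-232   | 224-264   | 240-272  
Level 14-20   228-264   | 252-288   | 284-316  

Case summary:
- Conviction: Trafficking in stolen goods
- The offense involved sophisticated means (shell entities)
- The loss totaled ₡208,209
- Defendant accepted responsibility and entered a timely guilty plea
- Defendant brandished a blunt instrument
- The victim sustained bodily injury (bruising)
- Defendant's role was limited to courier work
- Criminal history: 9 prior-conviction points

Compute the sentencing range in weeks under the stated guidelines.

Base offense level for trafficking in stolen goods: 8.
§1 applies (level before this adjustment is 8 ≥ 4, so +5): 8 + 5 = 13.
§2 applies: 13 − 2 = 11.
§3 applies: 11 + 4 = 15.
§4 applies: 15 − 4 = 11.
§5 applies: 11 + 3 = 14.
§6 applies: 14 + 2 = 16.
Final offense level: 16.
Criminal history: 9 prior points → Category III (9+).
Level 16 falls in the 14-20 band.
Grid: Level 14-20 × Category III = 284-316 weeks.

284-316 weeks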